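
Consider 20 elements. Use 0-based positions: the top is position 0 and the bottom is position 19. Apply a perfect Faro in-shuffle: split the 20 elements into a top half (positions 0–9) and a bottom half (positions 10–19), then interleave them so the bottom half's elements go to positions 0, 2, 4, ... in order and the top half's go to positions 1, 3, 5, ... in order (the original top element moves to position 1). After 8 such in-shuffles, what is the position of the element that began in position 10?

1

Track the element's position through each in-shuffle:
10 → 0 → 1 → 3 → 7 → 15 → 10 → 0 → 1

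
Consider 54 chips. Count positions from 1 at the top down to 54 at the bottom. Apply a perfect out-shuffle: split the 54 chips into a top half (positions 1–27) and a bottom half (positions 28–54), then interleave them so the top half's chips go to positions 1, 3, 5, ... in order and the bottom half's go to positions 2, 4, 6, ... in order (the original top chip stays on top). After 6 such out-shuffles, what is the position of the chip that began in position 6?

3

Track the chip's position through each out-shuffle:
6 → 11 → 21 → 41 → 28 → 2 → 3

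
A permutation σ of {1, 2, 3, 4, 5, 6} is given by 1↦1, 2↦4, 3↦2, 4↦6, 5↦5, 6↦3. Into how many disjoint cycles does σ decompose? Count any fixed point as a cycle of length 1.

Cycle decomposition: (1) (2 4 6 3) (5).
3 cycles.

3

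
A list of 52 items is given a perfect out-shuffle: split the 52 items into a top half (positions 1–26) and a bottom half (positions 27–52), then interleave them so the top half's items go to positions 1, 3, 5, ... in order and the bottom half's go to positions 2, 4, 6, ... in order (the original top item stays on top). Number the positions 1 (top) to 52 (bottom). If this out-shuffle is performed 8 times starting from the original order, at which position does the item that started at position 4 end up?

4

Track the item's position through each out-shuffle:
4 → 7 → 13 → 25 → 49 → 46 → 40 → 28 → 4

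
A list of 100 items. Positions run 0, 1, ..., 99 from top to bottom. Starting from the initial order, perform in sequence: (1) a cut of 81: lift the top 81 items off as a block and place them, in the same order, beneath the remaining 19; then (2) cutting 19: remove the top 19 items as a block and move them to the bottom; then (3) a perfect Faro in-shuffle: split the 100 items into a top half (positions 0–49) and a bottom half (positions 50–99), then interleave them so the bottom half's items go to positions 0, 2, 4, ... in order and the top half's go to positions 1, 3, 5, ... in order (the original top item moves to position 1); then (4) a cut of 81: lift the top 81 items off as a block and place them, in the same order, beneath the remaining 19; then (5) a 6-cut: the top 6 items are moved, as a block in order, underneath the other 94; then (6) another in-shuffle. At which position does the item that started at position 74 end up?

Track the item from position 74 forward through each operation:
  after op 1 (cut 81): 74 → 93
  after op 2 (cut 19): 93 → 74
  after op 3 (in-shuffle): 74 → 48
  after op 4 (cut 81): 48 → 67
  after op 5 (cut 6): 67 → 61
  after op 6 (in-shuffle): 61 → 22

22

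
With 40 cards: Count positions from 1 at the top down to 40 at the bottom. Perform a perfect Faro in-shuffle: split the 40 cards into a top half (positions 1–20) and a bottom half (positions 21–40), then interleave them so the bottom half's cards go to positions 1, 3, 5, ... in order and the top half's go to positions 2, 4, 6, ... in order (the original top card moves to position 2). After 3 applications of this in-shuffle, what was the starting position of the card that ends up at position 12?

22

Work backwards from position 12, undoing one in-shuffle at a time:
12 ← 6 ← 3 ← 22
So the card now at position 12 started at position 22.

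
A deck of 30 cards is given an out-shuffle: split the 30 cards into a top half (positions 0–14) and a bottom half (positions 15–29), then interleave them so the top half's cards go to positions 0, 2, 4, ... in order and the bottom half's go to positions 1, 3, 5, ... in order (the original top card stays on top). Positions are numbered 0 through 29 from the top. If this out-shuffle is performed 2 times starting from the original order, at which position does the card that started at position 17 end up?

Track the card's position through each out-shuffle:
17 → 5 → 10

10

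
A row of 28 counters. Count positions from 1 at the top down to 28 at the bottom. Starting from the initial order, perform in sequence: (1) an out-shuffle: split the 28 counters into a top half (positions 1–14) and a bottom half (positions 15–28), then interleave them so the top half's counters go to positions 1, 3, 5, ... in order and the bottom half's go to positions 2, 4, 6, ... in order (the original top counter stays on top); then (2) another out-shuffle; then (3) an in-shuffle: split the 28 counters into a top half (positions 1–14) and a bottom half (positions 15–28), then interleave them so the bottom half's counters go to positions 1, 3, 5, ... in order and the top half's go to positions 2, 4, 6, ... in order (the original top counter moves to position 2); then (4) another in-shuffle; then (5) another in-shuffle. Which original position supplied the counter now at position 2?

13

Undo the operations in reverse order, starting from position 2:
  undo op 5 (in-shuffle, from top half): 2 ← 1
  undo op 4 (in-shuffle, from bottom half): 1 ← 15
  undo op 3 (in-shuffle, from bottom half): 15 ← 22
  undo op 2 (out-shuffle, from bottom half): 22 ← 25
  undo op 1 (out-shuffle, from top half): 25 ← 13
So the counter at position 2 came from original position 13.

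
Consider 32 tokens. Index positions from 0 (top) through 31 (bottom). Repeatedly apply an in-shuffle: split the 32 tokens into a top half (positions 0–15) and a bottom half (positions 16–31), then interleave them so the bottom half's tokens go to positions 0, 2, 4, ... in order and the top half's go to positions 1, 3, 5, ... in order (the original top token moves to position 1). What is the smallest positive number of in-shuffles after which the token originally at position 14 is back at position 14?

10

Follow position 14 under repeated in-shuffles:
14 → 29 → 26 → 20 → 8 → 17 → 2 → 5 → 11 → 23 → 14
It first returns after 10 in-shuffles.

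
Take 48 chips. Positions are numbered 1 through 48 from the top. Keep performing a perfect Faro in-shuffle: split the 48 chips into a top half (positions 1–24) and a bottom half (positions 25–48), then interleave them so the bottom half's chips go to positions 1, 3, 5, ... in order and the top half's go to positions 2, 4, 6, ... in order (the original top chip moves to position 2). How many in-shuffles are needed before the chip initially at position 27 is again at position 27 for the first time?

Follow position 27 under repeated in-shuffles:
27 → 5 → 10 → 20 → 40 → 31 → 13 → 26 → ... → 27 (length 21)
It first returns after 21 in-shuffles.

21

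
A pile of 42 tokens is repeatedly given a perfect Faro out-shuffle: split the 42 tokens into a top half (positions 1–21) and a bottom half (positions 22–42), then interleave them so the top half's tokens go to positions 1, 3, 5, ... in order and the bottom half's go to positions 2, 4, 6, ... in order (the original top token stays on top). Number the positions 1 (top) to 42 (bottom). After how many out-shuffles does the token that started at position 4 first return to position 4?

Follow position 4 under repeated out-shuffles:
4 → 7 → 13 → 25 → 8 → 15 → 29 → 16 → 31 → 20 → 39 → 36 → 30 → 18 → 35 → 28 → 14 → 27 → 12 → 23 → 4
It first returns after 20 out-shuffles.

20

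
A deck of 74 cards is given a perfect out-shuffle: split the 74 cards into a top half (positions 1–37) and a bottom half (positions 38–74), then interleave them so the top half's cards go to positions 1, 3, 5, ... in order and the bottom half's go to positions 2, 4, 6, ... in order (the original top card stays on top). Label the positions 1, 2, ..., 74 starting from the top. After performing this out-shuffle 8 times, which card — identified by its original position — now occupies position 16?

31

Work backwards from position 16, undoing one out-shuffle at a time:
16 ← 45 ← 23 ← 12 ← 43 ← 22 ← 48 ← 61 ← 31
So the card now at position 16 started at position 31.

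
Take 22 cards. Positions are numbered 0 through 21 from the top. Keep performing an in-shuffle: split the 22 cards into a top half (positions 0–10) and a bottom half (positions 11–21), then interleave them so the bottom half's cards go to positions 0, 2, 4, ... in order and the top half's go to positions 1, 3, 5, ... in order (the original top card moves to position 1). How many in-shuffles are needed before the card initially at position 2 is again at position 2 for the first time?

11

Follow position 2 under repeated in-shuffles:
2 → 5 → 11 → 0 → 1 → 3 → 7 → 15 → 8 → 17 → 12 → 2
It first returns after 11 in-shuffles.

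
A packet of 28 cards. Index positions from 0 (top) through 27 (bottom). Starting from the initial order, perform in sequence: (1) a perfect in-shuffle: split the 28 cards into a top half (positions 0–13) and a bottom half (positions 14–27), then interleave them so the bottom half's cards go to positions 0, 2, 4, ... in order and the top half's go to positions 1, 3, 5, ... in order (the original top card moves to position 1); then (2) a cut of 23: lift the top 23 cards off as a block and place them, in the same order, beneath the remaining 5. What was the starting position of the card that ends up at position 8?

Undo the operations in reverse order, starting from position 8:
  undo op 2 (cut 23): 8 ← 3
  undo op 1 (in-shuffle, from top half): 3 ← 1
So the card at position 8 came from original position 1.

1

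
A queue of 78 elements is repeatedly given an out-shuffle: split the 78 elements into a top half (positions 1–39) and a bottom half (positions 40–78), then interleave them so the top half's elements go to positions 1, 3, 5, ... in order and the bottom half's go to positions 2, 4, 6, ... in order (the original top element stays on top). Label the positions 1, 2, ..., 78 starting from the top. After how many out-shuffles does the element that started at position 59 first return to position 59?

30

Follow position 59 under repeated out-shuffles:
59 → 40 → 2 → 3 → 5 → 9 → 17 → 33 → ... → 59 (length 30)
It first returns after 30 out-shuffles.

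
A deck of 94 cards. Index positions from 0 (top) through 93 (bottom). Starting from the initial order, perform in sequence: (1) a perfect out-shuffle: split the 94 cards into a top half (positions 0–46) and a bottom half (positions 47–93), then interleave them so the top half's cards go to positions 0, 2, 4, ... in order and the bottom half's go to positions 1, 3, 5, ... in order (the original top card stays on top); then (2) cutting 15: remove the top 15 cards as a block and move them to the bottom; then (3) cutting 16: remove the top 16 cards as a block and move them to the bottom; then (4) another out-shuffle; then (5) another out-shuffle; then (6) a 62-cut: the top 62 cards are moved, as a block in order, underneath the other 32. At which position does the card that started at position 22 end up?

84

Track the card from position 22 forward through each operation:
  after op 1 (out-shuffle): 22 → 44
  after op 2 (cut 15): 44 → 29
  after op 3 (cut 16): 29 → 13
  after op 4 (out-shuffle): 13 → 26
  after op 5 (out-shuffle): 26 → 52
  after op 6 (cut 62): 52 → 84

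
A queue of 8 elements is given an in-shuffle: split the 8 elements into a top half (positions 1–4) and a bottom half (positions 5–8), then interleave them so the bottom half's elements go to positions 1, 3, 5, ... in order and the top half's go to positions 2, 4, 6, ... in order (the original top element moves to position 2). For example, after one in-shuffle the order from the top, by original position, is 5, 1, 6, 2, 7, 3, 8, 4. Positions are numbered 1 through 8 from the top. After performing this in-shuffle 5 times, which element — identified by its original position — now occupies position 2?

4

Work backwards from position 2, undoing one in-shuffle at a time:
2 ← 1 ← 5 ← 7 ← 8 ← 4
So the element now at position 2 started at position 4.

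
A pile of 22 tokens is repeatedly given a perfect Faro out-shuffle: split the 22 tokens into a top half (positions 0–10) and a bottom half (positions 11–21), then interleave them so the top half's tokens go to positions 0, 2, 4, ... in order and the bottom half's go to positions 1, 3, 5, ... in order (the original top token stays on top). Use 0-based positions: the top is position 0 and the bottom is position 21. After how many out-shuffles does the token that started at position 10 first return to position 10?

Follow position 10 under repeated out-shuffles:
10 → 20 → 19 → 17 → 13 → 5 → 10
It first returns after 6 out-shuffles.

6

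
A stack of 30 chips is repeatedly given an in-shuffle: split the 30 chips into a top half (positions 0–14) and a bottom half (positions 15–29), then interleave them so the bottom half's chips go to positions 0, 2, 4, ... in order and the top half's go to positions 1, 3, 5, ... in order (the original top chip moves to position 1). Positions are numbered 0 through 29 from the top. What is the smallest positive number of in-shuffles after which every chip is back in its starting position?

5

The in-shuffle permutes the 30 positions with cycle lengths [5, 5, 5, 5, 5, 5].
Every chip is home exactly when every cycle has completed a whole number of laps, i.e. after lcm(5) = 5 in-shuffles.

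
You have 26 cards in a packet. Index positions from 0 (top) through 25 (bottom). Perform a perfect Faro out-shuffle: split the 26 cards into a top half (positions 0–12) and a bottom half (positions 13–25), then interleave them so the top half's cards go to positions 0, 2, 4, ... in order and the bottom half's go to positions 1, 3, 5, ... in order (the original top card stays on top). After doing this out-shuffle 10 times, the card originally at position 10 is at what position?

Track the card's position through each out-shuffle:
10 → 20 → 15 → 5 → 10 → 20 → 15 → 5 → 10 → 20 → 15

15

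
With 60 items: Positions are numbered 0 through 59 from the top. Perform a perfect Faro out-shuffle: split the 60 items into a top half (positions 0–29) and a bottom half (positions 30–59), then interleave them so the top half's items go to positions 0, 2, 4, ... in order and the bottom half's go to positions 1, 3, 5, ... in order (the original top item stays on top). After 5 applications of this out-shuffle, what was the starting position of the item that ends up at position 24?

Work backwards from position 24, undoing one out-shuffle at a time:
24 ← 12 ← 6 ← 3 ← 31 ← 45
So the item now at position 24 started at position 45.

45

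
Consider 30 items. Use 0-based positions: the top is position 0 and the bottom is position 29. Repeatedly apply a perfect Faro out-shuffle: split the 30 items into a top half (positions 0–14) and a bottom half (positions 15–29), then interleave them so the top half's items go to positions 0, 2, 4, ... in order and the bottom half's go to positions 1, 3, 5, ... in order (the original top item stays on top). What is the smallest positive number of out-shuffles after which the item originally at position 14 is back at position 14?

28

Follow position 14 under repeated out-shuffles:
14 → 28 → 27 → 25 → 21 → 13 → 26 → 23 → ... → 14 (length 28)
It first returns after 28 out-shuffles.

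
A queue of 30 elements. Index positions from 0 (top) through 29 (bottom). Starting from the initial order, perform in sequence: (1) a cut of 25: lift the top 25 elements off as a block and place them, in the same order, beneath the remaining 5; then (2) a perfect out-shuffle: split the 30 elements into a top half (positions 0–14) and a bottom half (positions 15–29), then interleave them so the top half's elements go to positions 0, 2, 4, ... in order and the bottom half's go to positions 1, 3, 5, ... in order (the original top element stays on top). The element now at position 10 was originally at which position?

Undo the operations in reverse order, starting from position 10:
  undo op 2 (out-shuffle, from top half): 10 ← 5
  undo op 1 (cut 25): 5 ← 0
So the element at position 10 came from original position 0.

0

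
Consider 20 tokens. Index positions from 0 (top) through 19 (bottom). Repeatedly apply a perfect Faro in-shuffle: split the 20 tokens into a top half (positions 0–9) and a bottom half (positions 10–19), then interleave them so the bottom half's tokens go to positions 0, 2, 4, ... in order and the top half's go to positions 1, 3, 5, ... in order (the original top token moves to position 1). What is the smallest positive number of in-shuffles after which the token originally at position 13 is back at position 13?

Follow position 13 under repeated in-shuffles:
13 → 6 → 13
It first returns after 2 in-shuffles.

2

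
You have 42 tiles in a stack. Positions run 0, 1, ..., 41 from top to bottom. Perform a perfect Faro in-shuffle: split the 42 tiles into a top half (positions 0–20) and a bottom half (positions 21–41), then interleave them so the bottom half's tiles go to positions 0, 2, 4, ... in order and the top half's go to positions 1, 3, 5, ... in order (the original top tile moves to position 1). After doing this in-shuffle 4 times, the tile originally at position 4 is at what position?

36

Track the tile's position through each in-shuffle:
4 → 9 → 19 → 39 → 36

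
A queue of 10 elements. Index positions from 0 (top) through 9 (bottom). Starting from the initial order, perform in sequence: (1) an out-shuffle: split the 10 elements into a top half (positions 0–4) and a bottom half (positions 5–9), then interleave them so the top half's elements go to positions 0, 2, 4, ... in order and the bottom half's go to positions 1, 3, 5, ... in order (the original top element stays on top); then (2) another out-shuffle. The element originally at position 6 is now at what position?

6

Track the element from position 6 forward through each operation:
  after op 1 (out-shuffle): 6 → 3
  after op 2 (out-shuffle): 3 → 6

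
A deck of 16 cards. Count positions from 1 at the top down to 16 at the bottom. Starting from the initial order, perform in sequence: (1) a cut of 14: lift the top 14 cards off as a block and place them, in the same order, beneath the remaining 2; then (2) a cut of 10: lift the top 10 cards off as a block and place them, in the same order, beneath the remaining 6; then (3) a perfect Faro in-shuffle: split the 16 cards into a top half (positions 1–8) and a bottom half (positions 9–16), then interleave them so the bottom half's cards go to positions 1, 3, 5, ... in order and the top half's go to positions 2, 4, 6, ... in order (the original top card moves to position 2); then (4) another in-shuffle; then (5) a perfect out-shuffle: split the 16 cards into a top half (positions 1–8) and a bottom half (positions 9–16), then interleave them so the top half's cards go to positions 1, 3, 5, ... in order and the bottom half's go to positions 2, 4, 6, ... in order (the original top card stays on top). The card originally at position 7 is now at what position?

2

Track the card from position 7 forward through each operation:
  after op 1 (cut 14): 7 → 9
  after op 2 (cut 10): 9 → 15
  after op 3 (in-shuffle): 15 → 13
  after op 4 (in-shuffle): 13 → 9
  after op 5 (out-shuffle): 9 → 2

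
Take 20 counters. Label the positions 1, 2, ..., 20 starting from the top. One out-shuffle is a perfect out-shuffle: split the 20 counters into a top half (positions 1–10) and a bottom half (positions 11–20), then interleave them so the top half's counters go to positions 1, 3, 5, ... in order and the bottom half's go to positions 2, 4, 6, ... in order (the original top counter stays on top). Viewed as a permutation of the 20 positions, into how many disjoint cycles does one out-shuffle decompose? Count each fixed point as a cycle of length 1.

3

Trace each unvisited position around until it returns:
(1) (2 3 5 9 17 14 ... len 18) (20)
3 cycles in total.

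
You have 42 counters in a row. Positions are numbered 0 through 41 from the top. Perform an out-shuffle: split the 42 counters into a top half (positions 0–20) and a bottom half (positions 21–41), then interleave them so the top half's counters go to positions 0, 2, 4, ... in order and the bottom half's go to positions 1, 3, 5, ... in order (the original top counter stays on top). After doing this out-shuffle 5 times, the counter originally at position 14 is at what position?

38

Track the counter's position through each out-shuffle:
14 → 28 → 15 → 30 → 19 → 38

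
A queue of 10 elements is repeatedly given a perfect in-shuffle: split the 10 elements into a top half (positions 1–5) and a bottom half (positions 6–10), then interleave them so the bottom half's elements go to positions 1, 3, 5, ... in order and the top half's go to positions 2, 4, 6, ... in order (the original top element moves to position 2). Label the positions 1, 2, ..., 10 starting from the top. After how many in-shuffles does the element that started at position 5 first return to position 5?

Follow position 5 under repeated in-shuffles:
5 → 10 → 9 → 7 → 3 → 6 → 1 → 2 → 4 → 8 → 5
It first returns after 10 in-shuffles.

10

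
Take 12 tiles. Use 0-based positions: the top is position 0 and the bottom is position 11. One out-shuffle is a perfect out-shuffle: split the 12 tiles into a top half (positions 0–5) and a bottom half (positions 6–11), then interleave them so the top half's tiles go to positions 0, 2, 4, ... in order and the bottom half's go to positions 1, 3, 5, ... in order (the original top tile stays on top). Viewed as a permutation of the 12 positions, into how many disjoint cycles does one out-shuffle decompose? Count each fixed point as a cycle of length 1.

3

Trace each unvisited position around until it returns:
(0) (1 2 4 8 5 10 9 7 3 6) (11)
3 cycles in total.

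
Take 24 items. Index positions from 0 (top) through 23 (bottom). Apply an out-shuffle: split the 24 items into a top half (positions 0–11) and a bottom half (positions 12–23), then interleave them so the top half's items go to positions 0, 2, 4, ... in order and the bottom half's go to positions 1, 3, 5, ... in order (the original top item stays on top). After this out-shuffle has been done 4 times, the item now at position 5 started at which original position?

19

Work backwards from position 5, undoing one out-shuffle at a time:
5 ← 14 ← 7 ← 15 ← 19
So the item now at position 5 started at position 19.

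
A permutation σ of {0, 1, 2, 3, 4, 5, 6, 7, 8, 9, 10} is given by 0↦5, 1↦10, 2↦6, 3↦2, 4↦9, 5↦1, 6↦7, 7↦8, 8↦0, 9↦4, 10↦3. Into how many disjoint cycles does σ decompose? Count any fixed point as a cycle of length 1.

2

Cycle decomposition: (0 5 1 10 3 2 6 7 8) (4 9).
2 cycles.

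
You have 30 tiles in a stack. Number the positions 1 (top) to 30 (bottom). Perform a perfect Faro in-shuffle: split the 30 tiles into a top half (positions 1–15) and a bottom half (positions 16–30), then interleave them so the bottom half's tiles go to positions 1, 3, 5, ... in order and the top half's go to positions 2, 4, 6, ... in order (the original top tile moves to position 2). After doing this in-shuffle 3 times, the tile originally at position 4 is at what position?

1

Track the tile's position through each in-shuffle:
4 → 8 → 16 → 1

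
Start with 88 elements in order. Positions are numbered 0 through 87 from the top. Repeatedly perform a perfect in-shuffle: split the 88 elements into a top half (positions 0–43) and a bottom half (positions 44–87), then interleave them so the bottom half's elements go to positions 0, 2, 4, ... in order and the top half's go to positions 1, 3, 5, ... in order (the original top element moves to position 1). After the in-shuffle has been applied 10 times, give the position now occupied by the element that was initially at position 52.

70

Track the element's position through each in-shuffle:
52 → 16 → 33 → 67 → 46 → 4 → 9 → 19 → 39 → 79 → 70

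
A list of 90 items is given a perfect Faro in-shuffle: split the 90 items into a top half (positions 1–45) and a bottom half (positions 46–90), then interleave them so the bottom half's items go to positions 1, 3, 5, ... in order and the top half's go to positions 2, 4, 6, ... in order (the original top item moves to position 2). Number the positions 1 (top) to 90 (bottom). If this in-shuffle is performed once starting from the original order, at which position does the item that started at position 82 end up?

Track the item's position through each in-shuffle:
82 → 73

73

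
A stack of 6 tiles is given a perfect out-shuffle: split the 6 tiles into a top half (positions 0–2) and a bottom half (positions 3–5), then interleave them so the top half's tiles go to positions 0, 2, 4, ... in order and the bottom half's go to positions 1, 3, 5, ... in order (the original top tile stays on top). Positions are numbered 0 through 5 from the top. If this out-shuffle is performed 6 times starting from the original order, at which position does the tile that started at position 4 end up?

1

Track the tile's position through each out-shuffle:
4 → 3 → 1 → 2 → 4 → 3 → 1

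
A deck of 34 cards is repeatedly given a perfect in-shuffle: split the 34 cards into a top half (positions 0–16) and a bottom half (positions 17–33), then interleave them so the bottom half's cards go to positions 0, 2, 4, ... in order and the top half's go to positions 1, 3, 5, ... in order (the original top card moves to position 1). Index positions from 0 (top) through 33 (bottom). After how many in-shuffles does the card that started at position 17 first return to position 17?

Follow position 17 under repeated in-shuffles:
17 → 0 → 1 → 3 → 7 → 15 → 31 → 28 → 22 → 10 → 21 → 8 → 17
It first returns after 12 in-shuffles.

12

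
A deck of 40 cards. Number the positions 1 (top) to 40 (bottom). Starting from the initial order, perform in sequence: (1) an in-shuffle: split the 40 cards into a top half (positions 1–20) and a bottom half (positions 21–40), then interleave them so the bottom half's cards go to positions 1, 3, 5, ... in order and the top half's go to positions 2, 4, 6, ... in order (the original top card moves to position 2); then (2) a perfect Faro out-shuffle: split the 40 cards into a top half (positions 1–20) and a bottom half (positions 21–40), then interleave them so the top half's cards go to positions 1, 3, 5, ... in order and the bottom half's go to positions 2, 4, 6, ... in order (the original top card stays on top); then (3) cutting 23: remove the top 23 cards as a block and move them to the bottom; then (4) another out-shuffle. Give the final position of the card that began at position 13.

Track the card from position 13 forward through each operation:
  after op 1 (in-shuffle): 13 → 26
  after op 2 (out-shuffle): 26 → 12
  after op 3 (cut 23): 12 → 29
  after op 4 (out-shuffle): 29 → 18

18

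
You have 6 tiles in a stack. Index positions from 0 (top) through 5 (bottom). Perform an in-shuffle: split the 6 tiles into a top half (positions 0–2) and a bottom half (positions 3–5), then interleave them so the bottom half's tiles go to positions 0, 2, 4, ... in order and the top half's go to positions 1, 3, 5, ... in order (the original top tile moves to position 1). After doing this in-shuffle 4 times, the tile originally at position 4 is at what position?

Track the tile's position through each in-shuffle:
4 → 2 → 5 → 4 → 2

2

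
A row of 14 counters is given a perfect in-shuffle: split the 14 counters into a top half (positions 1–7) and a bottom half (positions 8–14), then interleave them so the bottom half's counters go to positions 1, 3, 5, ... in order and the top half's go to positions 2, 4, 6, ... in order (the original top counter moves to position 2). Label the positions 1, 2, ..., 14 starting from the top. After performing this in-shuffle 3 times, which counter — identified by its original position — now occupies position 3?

6

Work backwards from position 3, undoing one in-shuffle at a time:
3 ← 9 ← 12 ← 6
So the counter now at position 3 started at position 6.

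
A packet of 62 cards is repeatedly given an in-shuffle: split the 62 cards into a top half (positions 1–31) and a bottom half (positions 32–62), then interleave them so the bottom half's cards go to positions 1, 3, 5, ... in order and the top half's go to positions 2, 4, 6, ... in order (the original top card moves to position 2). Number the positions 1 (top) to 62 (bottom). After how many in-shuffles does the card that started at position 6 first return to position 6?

Follow position 6 under repeated in-shuffles:
6 → 12 → 24 → 48 → 33 → 3 → 6
It first returns after 6 in-shuffles.

6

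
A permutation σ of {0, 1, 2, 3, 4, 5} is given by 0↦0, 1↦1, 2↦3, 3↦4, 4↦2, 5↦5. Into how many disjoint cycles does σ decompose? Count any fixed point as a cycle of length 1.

4

Cycle decomposition: (0) (1) (2 3 4) (5).
4 cycles.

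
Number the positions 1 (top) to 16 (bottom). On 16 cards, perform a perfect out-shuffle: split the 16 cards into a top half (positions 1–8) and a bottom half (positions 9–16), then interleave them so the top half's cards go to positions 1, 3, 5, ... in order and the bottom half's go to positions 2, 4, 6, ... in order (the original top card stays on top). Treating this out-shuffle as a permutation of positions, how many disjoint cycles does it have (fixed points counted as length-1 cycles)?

6

Trace each unvisited position around until it returns:
(1) (2 3 5 9) (4 7 13 10) (6 11) (8 15 14 12) (16)
6 cycles in total.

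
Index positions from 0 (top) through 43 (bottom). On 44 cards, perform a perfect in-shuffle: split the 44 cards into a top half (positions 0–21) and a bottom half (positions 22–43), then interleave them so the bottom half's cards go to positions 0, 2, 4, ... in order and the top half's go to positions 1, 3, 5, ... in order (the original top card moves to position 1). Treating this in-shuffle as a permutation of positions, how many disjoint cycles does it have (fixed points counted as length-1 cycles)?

7

Trace each unvisited position around until it returns:
(0 1 3 7 15 31 ... len 12) (2 5 11 23) (4 9 19 39 34 24) (6 13 27 10 21 43 ... len 12) (8 17 35 26) (14 29) (20 41 38 32)
7 cycles in total.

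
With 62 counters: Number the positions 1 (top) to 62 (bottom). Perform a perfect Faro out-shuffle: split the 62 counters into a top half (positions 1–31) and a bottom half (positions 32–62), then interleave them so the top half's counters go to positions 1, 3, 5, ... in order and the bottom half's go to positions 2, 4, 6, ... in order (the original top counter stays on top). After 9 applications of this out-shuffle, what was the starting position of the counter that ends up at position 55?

Work backwards from position 55, undoing one out-shuffle at a time:
55 ← 28 ← 45 ← 23 ← 12 ← 37 ← 19 ← 10 ← 36 ← 49
So the counter now at position 55 started at position 49.

49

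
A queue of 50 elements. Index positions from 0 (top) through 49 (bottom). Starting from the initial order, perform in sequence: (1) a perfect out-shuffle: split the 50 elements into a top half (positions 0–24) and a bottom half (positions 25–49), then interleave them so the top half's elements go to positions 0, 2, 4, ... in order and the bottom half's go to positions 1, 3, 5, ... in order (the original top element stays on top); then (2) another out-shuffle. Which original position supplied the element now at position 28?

7

Undo the operations in reverse order, starting from position 28:
  undo op 2 (out-shuffle, from top half): 28 ← 14
  undo op 1 (out-shuffle, from top half): 14 ← 7
So the element at position 28 came from original position 7.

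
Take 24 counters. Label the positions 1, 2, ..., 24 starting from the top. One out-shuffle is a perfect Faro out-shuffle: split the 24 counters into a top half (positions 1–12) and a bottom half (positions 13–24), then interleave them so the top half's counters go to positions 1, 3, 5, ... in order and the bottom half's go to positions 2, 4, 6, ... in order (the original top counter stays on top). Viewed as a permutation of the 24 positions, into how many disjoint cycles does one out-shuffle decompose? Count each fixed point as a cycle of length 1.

4

Trace each unvisited position around until it returns:
(1) (2 3 5 9 17 10 ... len 11) (6 11 21 18 12 23 ... len 11) (24)
4 cycles in total.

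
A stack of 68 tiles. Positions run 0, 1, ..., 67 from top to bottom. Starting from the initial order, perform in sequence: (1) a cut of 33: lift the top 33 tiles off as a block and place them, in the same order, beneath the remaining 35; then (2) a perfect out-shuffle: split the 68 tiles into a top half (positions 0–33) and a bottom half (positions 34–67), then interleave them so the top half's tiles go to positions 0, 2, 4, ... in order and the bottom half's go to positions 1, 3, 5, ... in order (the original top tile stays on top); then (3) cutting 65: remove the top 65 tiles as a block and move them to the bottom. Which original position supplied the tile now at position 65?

64

Undo the operations in reverse order, starting from position 65:
  undo op 3 (cut 65): 65 ← 62
  undo op 2 (out-shuffle, from top half): 62 ← 31
  undo op 1 (cut 33): 31 ← 64
So the tile at position 65 came from original position 64.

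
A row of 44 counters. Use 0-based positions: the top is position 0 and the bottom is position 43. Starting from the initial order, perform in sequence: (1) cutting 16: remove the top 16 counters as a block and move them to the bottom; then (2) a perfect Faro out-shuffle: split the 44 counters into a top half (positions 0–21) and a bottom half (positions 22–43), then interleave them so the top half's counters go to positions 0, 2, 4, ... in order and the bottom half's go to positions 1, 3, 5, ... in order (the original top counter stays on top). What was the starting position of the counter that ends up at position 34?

Undo the operations in reverse order, starting from position 34:
  undo op 2 (out-shuffle, from top half): 34 ← 17
  undo op 1 (cut 16): 17 ← 33
So the counter at position 34 came from original position 33.

33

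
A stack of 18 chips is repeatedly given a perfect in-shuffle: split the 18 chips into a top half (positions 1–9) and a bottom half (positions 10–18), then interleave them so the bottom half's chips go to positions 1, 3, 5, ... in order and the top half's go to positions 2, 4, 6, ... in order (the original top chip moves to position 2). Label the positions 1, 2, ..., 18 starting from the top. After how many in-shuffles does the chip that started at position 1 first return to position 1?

Follow position 1 under repeated in-shuffles:
1 → 2 → 4 → 8 → 16 → 13 → 7 → 14 → 9 → 18 → 17 → 15 → 11 → 3 → 6 → 12 → 5 → 10 → 1
It first returns after 18 in-shuffles.

18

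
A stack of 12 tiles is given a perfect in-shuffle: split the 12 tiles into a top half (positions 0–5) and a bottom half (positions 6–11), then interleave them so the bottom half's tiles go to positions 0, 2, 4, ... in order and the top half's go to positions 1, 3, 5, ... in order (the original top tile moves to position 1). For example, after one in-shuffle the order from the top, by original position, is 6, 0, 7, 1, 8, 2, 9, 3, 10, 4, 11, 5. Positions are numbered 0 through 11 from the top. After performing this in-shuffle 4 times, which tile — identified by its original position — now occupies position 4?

Work backwards from position 4, undoing one in-shuffle at a time:
4 ← 8 ← 10 ← 11 ← 5
So the tile now at position 4 started at position 5.

5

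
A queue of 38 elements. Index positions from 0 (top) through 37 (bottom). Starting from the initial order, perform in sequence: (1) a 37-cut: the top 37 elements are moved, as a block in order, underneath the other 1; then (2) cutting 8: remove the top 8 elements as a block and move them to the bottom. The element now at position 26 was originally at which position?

Undo the operations in reverse order, starting from position 26:
  undo op 2 (cut 8): 26 ← 34
  undo op 1 (cut 37): 34 ← 33
So the element at position 26 came from original position 33.

33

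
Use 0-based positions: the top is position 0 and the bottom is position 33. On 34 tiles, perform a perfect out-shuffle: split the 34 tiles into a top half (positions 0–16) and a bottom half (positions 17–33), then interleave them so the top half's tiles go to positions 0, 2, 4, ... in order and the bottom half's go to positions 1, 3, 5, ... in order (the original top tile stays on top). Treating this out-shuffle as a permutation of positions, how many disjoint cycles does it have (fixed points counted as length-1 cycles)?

6

Trace each unvisited position around until it returns:
(0) (1 2 4 8 16 32 31 29 25 17) (3 6 12 24 15 30 27 21 9 18) (5 10 20 7 14 28 23 13 26 19) (11 22) (33)
6 cycles in total.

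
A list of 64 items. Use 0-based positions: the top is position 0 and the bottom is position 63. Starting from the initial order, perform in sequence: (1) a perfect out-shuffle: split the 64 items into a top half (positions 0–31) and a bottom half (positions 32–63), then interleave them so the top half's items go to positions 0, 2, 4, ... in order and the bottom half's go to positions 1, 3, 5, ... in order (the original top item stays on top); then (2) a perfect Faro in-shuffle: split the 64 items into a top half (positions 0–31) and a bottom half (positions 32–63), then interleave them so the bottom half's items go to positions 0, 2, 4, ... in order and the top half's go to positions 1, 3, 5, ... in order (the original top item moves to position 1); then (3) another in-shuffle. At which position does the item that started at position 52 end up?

Track the item from position 52 forward through each operation:
  after op 1 (out-shuffle): 52 → 41
  after op 2 (in-shuffle): 41 → 18
  after op 3 (in-shuffle): 18 → 37

37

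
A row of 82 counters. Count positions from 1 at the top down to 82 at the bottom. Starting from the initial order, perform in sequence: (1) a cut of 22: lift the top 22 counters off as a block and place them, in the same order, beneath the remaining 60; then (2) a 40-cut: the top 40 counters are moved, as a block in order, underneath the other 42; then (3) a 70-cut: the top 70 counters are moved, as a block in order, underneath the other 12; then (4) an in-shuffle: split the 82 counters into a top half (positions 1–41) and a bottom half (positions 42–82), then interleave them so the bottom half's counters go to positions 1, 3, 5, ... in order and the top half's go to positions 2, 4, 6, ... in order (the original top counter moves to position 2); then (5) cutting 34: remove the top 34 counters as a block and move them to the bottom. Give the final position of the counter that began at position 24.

Track the counter from position 24 forward through each operation:
  after op 1 (cut 22): 24 → 2
  after op 2 (cut 40): 2 → 44
  after op 3 (cut 70): 44 → 56
  after op 4 (in-shuffle): 56 → 29
  after op 5 (cut 34): 29 → 77

77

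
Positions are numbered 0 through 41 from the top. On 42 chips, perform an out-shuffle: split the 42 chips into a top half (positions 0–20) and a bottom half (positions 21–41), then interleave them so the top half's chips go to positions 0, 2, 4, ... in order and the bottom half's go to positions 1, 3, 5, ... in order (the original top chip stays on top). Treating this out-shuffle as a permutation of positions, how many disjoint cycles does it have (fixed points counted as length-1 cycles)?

Trace each unvisited position around until it returns:
(0) (1 2 4 8 16 32 ... len 20) (3 6 12 24 7 14 ... len 20) (41)
4 cycles in total.

4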